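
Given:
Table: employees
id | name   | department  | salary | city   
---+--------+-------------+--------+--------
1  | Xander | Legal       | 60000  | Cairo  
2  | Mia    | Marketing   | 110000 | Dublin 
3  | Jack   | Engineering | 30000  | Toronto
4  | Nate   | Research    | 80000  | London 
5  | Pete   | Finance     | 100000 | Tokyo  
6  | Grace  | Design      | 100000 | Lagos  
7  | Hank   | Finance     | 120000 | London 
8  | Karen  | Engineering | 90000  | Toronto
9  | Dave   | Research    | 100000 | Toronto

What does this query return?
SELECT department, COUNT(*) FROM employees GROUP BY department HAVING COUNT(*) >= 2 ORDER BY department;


Groups with count >= 2:
  Engineering: 2 -> PASS
  Finance: 2 -> PASS
  Research: 2 -> PASS
  Design: 1 -> filtered out
  Legal: 1 -> filtered out
  Marketing: 1 -> filtered out


3 groups:
Engineering, 2
Finance, 2
Research, 2


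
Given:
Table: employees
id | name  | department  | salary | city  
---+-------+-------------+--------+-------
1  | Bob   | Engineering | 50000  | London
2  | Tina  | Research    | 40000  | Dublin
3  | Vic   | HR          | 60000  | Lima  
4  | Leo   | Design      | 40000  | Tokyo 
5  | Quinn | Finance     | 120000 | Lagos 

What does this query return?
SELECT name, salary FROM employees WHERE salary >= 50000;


Filtering: salary >= 50000
Matching: 3 rows

3 rows:
Bob, 50000
Vic, 60000
Quinn, 120000


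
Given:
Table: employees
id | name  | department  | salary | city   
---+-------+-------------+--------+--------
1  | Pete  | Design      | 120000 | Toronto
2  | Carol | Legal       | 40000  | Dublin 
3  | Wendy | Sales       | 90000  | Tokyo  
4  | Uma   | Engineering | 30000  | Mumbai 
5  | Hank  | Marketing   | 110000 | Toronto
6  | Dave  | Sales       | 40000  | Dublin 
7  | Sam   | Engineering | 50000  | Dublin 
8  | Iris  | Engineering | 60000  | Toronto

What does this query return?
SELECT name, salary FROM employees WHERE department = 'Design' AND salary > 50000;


Filtering: department = 'Design' AND salary > 50000
Matching: 1 rows

1 rows:
Pete, 120000


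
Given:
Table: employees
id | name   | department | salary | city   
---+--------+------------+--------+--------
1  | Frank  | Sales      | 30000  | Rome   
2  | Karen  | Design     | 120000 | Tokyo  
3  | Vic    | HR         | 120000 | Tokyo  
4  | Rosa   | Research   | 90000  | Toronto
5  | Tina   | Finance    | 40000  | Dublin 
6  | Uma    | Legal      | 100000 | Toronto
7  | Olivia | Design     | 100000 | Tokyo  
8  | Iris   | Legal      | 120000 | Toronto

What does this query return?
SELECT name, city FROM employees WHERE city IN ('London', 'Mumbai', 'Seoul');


Filtering: city IN ('London', 'Mumbai', 'Seoul')
Matching: 0 rows

Empty result set (0 rows)


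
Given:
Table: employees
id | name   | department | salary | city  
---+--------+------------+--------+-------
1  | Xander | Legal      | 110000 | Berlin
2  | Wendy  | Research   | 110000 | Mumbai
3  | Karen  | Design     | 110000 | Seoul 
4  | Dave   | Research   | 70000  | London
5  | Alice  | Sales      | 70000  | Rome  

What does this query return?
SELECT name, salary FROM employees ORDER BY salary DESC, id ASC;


Sorting by salary DESC, then id ASC for ties

5 rows:
Xander, 110000
Wendy, 110000
Karen, 110000
Dave, 70000
Alice, 70000


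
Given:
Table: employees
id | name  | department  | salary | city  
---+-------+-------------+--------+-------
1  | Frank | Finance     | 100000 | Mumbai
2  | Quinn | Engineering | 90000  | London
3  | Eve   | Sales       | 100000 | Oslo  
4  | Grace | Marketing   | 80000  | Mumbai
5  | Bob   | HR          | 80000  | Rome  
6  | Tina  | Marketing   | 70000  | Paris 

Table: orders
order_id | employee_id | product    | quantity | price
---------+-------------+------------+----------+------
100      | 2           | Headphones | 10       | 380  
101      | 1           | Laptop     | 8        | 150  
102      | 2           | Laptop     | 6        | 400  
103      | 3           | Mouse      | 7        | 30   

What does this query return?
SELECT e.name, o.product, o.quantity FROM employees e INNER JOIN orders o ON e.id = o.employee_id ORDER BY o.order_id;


Joining employees.id = orders.employee_id:
  employee Quinn (id=2) -> order Headphones
  employee Frank (id=1) -> order Laptop
  employee Quinn (id=2) -> order Laptop
  employee Eve (id=3) -> order Mouse


4 rows:
Quinn, Headphones, 10
Frank, Laptop, 8
Quinn, Laptop, 6
Eve, Mouse, 7


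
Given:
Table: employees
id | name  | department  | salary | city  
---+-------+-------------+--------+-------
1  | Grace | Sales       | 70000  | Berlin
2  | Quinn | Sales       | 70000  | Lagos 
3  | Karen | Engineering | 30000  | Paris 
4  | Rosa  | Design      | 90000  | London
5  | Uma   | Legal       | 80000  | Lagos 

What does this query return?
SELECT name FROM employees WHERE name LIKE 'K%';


LIKE 'K%' matches names starting with 'K'
Matching: 1

1 rows:
Karen


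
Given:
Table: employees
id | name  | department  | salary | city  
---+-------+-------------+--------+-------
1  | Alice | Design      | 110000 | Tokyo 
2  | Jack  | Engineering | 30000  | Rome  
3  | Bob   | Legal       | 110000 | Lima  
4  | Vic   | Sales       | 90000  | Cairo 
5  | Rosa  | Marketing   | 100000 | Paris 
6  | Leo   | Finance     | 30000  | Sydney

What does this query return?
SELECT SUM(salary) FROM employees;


SUM(salary) = 110000 + 30000 + 110000 + 90000 + 100000 + 30000 = 470000

470000


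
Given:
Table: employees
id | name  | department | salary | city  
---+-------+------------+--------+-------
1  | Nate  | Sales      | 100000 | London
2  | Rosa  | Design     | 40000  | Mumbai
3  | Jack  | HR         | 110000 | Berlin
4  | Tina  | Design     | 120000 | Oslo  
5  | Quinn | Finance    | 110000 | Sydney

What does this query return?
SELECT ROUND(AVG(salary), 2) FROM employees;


SUM(salary) = 480000
COUNT = 5
ROUND(AVG, 2) = ROUND(480000 / 5, 2) = 96000.0

96000.0


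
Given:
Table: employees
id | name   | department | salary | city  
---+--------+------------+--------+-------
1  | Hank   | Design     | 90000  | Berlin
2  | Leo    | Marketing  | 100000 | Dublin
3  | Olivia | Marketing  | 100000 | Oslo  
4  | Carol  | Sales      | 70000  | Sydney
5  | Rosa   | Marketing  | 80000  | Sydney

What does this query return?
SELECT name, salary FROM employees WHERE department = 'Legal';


Filtering: department = 'Legal'
Matching rows: 0

Empty result set (0 rows)


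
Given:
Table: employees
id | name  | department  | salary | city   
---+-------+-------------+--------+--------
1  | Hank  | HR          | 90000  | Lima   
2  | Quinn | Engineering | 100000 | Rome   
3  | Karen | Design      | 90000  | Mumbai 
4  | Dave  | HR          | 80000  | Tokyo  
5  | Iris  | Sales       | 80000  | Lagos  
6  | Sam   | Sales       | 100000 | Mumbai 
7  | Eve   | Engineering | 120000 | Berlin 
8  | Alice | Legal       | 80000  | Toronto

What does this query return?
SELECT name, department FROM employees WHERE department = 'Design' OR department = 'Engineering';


Filtering: department = 'Design' OR 'Engineering'
Matching: 3 rows

3 rows:
Quinn, Engineering
Karen, Design
Eve, Engineering


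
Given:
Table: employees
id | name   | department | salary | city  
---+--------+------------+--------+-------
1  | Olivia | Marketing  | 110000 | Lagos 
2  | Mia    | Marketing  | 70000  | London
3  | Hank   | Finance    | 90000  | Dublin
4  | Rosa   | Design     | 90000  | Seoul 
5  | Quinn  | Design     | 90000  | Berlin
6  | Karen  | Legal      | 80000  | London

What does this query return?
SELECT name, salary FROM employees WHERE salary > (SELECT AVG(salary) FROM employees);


Subquery: AVG(salary) = 88333.33
Filtering: salary > 88333.33
  Olivia (110000) -> MATCH
  Hank (90000) -> MATCH
  Rosa (90000) -> MATCH
  Quinn (90000) -> MATCH


4 rows:
Olivia, 110000
Hank, 90000
Rosa, 90000
Quinn, 90000


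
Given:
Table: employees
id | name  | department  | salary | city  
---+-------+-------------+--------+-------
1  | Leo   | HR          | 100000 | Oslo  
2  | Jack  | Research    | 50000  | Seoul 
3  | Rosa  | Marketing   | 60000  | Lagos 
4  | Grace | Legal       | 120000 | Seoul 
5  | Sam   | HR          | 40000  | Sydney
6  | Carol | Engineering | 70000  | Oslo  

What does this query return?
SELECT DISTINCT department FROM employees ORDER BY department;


All 'department' values (row order): HR, Research, Marketing, Legal, HR, Engineering
Removing duplicates leaves 5 unique value(s).

5 values:
Engineering
HR
Legal
Marketing
Research


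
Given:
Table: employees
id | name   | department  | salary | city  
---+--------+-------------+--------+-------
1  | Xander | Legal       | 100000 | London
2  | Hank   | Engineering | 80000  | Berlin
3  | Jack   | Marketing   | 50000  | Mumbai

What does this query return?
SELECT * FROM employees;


SELECT * returns all 3 rows with all columns

3 rows:
1, Xander, Legal, 100000, London
2, Hank, Engineering, 80000, Berlin
3, Jack, Marketing, 50000, Mumbai


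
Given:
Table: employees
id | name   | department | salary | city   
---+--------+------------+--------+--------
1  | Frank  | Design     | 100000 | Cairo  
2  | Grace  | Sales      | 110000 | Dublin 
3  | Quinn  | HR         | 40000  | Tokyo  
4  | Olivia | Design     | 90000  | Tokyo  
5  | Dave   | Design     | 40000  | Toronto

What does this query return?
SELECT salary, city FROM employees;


Projecting columns: salary, city

5 rows:
100000, Cairo
110000, Dublin
40000, Tokyo
90000, Tokyo
40000, Toronto


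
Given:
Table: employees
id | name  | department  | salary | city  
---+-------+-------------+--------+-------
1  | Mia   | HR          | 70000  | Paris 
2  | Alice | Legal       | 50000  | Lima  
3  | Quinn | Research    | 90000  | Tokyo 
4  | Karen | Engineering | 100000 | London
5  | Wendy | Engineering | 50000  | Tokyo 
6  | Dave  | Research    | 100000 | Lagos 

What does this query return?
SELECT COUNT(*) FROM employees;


COUNT(*) counts all rows

6


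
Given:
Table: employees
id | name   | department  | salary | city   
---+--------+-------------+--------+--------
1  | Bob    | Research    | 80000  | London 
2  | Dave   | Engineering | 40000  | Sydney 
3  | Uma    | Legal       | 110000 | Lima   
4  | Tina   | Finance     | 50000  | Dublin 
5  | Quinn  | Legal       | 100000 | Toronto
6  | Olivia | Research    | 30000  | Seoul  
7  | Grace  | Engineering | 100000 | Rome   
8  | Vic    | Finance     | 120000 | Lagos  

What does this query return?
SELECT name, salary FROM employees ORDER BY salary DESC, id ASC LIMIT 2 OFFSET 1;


Sort by salary DESC (id ASC tiebreak), then skip 1 and take 2
Rows 2 through 3

2 rows:
Uma, 110000
Quinn, 100000


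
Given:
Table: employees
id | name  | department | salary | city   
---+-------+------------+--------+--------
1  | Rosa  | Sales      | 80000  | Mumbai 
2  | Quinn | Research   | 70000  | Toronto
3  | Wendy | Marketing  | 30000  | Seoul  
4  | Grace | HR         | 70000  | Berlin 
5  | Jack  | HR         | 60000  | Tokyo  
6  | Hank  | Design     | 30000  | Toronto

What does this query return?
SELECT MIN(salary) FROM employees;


Salaries: 80000, 70000, 30000, 70000, 60000, 30000
MIN = 30000

30000


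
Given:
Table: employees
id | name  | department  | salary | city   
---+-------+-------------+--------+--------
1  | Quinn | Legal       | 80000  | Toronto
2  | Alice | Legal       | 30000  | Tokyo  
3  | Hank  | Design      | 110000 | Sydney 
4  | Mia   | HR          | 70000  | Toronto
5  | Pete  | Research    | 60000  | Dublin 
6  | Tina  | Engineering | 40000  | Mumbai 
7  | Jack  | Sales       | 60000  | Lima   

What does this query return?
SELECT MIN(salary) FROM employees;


Salaries: 80000, 30000, 110000, 70000, 60000, 40000, 60000
MIN = 30000

30000


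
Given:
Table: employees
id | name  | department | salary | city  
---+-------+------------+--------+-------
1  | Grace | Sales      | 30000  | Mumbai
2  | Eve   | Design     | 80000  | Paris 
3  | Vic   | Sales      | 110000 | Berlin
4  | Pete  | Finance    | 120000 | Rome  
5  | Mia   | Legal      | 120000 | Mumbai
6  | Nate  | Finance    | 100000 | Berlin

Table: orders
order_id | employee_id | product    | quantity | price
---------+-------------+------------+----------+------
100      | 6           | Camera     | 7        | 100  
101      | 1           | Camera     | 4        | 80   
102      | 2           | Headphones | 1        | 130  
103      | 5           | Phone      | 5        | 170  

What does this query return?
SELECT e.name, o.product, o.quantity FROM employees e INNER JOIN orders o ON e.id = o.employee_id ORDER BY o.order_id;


Joining employees.id = orders.employee_id:
  employee Nate (id=6) -> order Camera
  employee Grace (id=1) -> order Camera
  employee Eve (id=2) -> order Headphones
  employee Mia (id=5) -> order Phone


4 rows:
Nate, Camera, 7
Grace, Camera, 4
Eve, Headphones, 1
Mia, Phone, 5


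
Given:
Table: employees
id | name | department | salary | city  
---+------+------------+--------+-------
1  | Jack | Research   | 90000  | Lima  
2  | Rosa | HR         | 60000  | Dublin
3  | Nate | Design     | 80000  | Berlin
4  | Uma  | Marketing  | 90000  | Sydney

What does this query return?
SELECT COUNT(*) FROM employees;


COUNT(*) counts all rows

4


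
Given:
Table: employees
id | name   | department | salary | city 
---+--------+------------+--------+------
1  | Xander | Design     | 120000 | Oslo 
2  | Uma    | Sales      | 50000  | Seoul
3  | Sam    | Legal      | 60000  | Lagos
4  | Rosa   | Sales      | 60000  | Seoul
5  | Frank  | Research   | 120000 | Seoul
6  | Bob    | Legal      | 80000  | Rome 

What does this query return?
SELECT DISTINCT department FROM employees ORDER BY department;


All 'department' values (row order): Design, Sales, Legal, Sales, Research, Legal
Removing duplicates leaves 4 unique value(s).

4 values:
Design
Legal
Research
Sales


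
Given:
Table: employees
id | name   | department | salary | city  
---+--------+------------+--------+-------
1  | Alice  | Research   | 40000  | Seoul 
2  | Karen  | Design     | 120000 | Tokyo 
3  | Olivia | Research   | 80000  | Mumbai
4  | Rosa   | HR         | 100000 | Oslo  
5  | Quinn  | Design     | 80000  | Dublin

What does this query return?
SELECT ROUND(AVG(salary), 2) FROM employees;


SUM(salary) = 420000
COUNT = 5
ROUND(AVG, 2) = ROUND(420000 / 5, 2) = 84000.0

84000.0


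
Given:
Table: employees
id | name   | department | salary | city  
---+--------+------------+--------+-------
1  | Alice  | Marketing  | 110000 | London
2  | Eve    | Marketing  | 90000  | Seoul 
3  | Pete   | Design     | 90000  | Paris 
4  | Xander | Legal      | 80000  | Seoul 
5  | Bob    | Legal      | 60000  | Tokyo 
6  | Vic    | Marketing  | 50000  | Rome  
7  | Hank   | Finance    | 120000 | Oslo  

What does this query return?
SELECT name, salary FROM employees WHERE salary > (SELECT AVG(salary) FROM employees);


Subquery: AVG(salary) = 85714.29
Filtering: salary > 85714.29
  Alice (110000) -> MATCH
  Eve (90000) -> MATCH
  Pete (90000) -> MATCH
  Hank (120000) -> MATCH


4 rows:
Alice, 110000
Eve, 90000
Pete, 90000
Hank, 120000


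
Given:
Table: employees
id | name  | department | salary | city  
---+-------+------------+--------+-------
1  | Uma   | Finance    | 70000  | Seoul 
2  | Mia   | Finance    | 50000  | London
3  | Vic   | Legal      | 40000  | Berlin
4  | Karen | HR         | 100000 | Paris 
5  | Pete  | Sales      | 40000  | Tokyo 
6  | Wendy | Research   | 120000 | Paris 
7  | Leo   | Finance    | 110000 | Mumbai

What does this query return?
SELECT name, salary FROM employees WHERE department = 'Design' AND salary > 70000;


Filtering: department = 'Design' AND salary > 70000
Matching: 0 rows

Empty result set (0 rows)


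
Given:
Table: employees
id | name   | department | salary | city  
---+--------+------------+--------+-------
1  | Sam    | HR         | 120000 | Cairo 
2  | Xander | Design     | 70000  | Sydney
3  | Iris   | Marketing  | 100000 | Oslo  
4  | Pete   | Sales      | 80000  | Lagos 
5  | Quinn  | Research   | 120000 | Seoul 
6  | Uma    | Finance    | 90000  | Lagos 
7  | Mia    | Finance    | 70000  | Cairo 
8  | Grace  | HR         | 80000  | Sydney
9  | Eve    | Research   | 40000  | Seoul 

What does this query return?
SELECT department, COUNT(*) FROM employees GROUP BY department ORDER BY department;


Assigning each row to its department group:
  Sam -> HR
  Xander -> Design
  Iris -> Marketing
  Pete -> Sales
  Quinn -> Research
  Uma -> Finance
  Mia -> Finance
  Grace -> HR
  Eve -> Research


6 groups:
Design, 1
Finance, 2
HR, 2
Marketing, 1
Research, 2
Sales, 1


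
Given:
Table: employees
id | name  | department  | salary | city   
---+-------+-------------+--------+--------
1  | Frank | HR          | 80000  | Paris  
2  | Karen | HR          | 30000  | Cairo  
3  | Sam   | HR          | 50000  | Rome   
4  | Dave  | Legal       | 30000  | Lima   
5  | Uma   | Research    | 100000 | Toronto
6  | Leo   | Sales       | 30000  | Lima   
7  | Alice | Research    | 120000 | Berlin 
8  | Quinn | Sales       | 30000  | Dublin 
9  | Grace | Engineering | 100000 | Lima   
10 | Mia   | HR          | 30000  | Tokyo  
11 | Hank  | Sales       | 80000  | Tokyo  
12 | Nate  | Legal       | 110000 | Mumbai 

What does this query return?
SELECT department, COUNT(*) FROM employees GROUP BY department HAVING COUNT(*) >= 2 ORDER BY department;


Groups with count >= 2:
  HR: 4 -> PASS
  Legal: 2 -> PASS
  Research: 2 -> PASS
  Sales: 3 -> PASS
  Engineering: 1 -> filtered out


4 groups:
HR, 4
Legal, 2
Research, 2
Sales, 3


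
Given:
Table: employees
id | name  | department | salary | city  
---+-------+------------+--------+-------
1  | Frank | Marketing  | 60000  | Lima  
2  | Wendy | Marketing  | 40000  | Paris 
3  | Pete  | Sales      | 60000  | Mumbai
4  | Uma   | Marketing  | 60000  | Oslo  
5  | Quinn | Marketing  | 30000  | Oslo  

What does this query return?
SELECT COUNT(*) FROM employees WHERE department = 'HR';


Counting rows where department = 'HR'


0


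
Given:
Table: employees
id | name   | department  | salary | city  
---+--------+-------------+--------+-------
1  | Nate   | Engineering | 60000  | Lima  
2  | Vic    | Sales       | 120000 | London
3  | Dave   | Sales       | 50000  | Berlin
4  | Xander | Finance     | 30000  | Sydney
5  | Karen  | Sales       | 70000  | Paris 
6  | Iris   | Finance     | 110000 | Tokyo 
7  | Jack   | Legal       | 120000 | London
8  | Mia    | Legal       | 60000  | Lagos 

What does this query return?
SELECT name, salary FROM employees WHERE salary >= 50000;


Filtering: salary >= 50000
Matching: 7 rows

7 rows:
Nate, 60000
Vic, 120000
Dave, 50000
Karen, 70000
Iris, 110000
Jack, 120000
Mia, 60000


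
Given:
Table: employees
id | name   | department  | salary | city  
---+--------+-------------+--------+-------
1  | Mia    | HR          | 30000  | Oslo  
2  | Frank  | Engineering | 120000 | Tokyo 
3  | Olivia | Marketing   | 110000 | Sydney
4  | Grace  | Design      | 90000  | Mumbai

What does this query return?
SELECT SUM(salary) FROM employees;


SUM(salary) = 30000 + 120000 + 110000 + 90000 = 350000

350000


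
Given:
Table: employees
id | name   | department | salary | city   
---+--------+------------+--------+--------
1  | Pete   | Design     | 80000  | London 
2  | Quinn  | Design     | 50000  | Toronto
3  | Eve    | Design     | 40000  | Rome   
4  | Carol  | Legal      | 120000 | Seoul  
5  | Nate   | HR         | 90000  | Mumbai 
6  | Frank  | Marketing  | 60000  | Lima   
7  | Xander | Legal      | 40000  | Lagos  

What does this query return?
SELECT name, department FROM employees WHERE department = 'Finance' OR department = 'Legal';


Filtering: department = 'Finance' OR 'Legal'
Matching: 2 rows

2 rows:
Carol, Legal
Xander, Legal


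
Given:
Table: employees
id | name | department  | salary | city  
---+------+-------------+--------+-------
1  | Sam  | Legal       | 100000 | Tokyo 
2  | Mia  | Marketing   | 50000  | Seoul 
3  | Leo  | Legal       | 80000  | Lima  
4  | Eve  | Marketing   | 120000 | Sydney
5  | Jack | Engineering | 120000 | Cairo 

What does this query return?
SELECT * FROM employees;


SELECT * returns all 5 rows with all columns

5 rows:
1, Sam, Legal, 100000, Tokyo
2, Mia, Marketing, 50000, Seoul
3, Leo, Legal, 80000, Lima
4, Eve, Marketing, 120000, Sydney
5, Jack, Engineering, 120000, Cairo


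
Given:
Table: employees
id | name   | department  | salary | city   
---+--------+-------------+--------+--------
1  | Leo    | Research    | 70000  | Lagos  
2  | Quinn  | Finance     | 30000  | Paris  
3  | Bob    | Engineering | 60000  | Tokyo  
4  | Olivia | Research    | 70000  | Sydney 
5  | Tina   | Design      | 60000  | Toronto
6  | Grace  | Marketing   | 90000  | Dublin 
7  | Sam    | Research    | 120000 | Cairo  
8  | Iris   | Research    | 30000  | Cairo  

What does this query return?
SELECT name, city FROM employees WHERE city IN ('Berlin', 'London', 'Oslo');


Filtering: city IN ('Berlin', 'London', 'Oslo')
Matching: 0 rows

Empty result set (0 rows)


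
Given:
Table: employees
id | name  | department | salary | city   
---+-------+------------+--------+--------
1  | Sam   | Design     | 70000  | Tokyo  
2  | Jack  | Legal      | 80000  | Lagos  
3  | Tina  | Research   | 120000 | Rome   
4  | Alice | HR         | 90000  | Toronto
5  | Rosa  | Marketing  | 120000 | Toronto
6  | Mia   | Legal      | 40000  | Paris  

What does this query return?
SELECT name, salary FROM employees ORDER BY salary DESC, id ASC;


Sorting by salary DESC, then id ASC for ties

6 rows:
Tina, 120000
Rosa, 120000
Alice, 90000
Jack, 80000
Sam, 70000
Mia, 40000


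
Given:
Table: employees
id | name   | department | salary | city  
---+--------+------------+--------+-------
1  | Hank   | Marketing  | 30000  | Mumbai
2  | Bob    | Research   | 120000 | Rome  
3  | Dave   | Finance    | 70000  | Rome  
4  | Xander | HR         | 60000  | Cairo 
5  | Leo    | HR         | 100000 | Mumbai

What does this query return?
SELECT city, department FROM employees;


Projecting columns: city, department

5 rows:
Mumbai, Marketing
Rome, Research
Rome, Finance
Cairo, HR
Mumbai, HR


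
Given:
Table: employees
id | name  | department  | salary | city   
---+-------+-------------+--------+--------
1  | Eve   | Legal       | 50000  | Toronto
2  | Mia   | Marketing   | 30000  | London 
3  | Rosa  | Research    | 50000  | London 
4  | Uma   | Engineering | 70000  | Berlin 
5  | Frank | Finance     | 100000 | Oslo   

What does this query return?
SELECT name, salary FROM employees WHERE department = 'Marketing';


Filtering: department = 'Marketing'
Matching rows: 1

1 rows:
Mia, 30000


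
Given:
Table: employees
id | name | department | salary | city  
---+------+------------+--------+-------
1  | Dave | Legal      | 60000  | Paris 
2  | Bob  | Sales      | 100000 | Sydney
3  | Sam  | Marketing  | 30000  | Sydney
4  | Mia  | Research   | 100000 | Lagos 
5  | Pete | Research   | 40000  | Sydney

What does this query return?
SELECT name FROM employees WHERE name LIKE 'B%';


LIKE 'B%' matches names starting with 'B'
Matching: 1

1 rows:
Bob


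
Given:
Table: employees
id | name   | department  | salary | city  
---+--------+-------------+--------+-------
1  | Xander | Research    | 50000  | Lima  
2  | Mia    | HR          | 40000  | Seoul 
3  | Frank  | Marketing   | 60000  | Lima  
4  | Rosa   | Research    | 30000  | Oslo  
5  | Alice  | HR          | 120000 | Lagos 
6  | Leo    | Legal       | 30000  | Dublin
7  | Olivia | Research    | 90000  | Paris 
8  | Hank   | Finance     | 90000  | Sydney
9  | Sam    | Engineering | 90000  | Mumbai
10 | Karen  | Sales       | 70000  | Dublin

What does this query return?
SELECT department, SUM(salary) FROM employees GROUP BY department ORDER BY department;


Summing salary within each department:
  Engineering: 90000 = 90000
  Finance: 90000 = 90000
  HR: 40000 + 120000 = 160000
  Legal: 30000 = 30000
  Marketing: 60000 = 60000
  Research: 50000 + 30000 + 90000 = 170000
  Sales: 70000 = 70000


7 groups:
Engineering, 90000
Finance, 90000
HR, 160000
Legal, 30000
Marketing, 60000
Research, 170000
Sales, 70000


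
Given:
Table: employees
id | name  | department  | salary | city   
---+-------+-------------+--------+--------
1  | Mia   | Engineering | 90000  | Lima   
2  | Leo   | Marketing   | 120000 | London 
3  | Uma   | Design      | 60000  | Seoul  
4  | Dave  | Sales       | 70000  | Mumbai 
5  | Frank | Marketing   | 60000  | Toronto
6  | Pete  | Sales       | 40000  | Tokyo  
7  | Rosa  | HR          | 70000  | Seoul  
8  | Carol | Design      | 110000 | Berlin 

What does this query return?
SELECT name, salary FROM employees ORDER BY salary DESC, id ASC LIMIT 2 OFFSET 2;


Sort by salary DESC (id ASC tiebreak), then skip 2 and take 2
Rows 3 through 4

2 rows:
Mia, 90000
Dave, 70000


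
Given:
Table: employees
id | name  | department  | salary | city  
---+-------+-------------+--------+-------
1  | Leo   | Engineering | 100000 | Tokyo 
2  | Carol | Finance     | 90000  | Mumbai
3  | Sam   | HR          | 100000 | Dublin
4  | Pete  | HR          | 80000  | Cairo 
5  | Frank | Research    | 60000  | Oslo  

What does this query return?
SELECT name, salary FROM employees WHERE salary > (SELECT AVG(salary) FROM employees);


Subquery: AVG(salary) = 86000.0
Filtering: salary > 86000.0
  Leo (100000) -> MATCH
  Carol (90000) -> MATCH
  Sam (100000) -> MATCH


3 rows:
Leo, 100000
Carol, 90000
Sam, 100000


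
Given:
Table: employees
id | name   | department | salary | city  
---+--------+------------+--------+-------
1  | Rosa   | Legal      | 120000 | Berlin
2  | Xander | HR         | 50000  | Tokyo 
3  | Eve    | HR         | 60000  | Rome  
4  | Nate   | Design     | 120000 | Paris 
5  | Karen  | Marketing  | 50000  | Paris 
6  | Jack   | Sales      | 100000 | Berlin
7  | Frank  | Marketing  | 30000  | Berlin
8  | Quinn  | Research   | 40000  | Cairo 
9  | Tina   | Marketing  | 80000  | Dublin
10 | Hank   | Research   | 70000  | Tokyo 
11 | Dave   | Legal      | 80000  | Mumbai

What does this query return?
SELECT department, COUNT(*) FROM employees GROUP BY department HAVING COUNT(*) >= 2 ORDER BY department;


Groups with count >= 2:
  HR: 2 -> PASS
  Legal: 2 -> PASS
  Marketing: 3 -> PASS
  Research: 2 -> PASS
  Design: 1 -> filtered out
  Sales: 1 -> filtered out


4 groups:
HR, 2
Legal, 2
Marketing, 3
Research, 2


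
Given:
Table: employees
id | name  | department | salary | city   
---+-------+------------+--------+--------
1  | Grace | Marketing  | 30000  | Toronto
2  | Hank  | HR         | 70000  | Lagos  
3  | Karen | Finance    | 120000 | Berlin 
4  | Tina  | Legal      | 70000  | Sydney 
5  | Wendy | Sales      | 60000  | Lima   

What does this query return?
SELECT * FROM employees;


SELECT * returns all 5 rows with all columns

5 rows:
1, Grace, Marketing, 30000, Toronto
2, Hank, HR, 70000, Lagos
3, Karen, Finance, 120000, Berlin
4, Tina, Legal, 70000, Sydney
5, Wendy, Sales, 60000, Lima


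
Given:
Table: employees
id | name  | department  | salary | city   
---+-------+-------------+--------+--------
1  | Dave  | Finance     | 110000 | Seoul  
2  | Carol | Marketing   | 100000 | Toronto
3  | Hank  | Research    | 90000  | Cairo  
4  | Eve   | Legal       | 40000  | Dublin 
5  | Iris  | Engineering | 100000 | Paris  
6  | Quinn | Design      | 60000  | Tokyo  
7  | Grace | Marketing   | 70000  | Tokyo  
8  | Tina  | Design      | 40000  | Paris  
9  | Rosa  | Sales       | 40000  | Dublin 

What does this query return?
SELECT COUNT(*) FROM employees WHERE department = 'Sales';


Counting rows where department = 'Sales'
  Rosa -> MATCH


1


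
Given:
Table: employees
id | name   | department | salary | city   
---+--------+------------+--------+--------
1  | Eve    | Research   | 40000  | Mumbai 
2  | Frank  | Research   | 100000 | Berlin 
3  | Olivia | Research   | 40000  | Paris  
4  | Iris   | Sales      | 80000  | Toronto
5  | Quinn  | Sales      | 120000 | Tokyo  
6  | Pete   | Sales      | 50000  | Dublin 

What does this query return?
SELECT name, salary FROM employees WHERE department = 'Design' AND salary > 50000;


Filtering: department = 'Design' AND salary > 50000
Matching: 0 rows

Empty result set (0 rows)


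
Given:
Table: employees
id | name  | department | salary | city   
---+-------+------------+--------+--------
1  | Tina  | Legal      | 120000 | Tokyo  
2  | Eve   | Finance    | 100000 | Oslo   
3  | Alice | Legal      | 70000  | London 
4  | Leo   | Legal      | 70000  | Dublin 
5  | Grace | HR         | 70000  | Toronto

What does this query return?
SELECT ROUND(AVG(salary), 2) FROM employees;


SUM(salary) = 430000
COUNT = 5
ROUND(AVG, 2) = ROUND(430000 / 5, 2) = 86000.0

86000.0


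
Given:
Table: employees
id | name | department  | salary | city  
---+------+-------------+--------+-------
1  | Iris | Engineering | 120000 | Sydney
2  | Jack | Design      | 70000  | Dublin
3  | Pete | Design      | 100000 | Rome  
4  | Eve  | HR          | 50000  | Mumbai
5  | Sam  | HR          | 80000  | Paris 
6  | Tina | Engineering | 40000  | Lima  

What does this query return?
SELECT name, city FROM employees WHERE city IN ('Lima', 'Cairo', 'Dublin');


Filtering: city IN ('Lima', 'Cairo', 'Dublin')
Matching: 2 rows

2 rows:
Jack, Dublin
Tina, Lima


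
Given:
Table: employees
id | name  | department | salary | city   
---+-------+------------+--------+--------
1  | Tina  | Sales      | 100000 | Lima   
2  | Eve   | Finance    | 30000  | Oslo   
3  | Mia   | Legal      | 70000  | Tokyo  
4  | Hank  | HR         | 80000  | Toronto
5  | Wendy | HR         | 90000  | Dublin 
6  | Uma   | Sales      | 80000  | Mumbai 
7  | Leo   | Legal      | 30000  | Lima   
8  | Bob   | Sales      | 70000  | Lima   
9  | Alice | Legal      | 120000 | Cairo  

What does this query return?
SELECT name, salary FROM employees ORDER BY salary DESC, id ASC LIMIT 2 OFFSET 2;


Sort by salary DESC (id ASC tiebreak), then skip 2 and take 2
Rows 3 through 4

2 rows:
Wendy, 90000
Hank, 80000


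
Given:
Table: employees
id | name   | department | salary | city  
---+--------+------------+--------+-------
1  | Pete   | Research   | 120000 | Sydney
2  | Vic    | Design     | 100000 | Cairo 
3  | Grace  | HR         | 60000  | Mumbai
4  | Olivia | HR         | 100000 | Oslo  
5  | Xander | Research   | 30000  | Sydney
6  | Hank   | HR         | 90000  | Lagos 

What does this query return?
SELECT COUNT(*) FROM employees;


COUNT(*) counts all rows

6


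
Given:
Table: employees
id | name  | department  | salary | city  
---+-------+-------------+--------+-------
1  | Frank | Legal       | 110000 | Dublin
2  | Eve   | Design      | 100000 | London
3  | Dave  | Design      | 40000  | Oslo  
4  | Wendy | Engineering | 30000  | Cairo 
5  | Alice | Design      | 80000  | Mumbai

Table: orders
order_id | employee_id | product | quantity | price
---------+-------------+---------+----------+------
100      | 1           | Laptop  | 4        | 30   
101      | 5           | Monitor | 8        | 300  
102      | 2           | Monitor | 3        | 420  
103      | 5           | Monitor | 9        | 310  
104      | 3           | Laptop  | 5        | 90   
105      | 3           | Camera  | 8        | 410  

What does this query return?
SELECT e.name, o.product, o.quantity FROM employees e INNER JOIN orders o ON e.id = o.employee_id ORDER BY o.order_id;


Joining employees.id = orders.employee_id:
  employee Frank (id=1) -> order Laptop
  employee Alice (id=5) -> order Monitor
  employee Eve (id=2) -> order Monitor
  employee Alice (id=5) -> order Monitor
  employee Dave (id=3) -> order Laptop
  employee Dave (id=3) -> order Camera


6 rows:
Frank, Laptop, 4
Alice, Monitor, 8
Eve, Monitor, 3
Alice, Monitor, 9
Dave, Laptop, 5
Dave, Camera, 8


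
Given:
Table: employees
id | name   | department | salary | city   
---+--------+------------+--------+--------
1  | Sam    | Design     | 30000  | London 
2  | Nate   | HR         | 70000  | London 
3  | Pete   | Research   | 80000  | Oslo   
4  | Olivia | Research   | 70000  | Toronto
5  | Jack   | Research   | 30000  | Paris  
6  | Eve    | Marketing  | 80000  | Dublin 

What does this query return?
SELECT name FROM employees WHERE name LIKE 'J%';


LIKE 'J%' matches names starting with 'J'
Matching: 1

1 rows:
Jack


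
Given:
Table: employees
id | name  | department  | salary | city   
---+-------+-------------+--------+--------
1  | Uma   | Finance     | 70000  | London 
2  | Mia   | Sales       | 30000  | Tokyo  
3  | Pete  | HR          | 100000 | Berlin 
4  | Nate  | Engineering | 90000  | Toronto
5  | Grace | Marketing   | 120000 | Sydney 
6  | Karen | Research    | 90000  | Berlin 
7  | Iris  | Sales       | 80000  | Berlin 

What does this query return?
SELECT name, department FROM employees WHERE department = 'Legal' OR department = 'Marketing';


Filtering: department = 'Legal' OR 'Marketing'
Matching: 1 rows

1 rows:
Grace, Marketing


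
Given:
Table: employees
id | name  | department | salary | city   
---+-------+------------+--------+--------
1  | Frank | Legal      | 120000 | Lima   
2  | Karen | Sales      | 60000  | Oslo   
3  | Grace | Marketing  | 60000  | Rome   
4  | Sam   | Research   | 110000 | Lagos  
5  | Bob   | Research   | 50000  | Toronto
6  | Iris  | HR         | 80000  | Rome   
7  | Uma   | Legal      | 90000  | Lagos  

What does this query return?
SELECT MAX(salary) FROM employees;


Salaries: 120000, 60000, 60000, 110000, 50000, 80000, 90000
MAX = 120000

120000


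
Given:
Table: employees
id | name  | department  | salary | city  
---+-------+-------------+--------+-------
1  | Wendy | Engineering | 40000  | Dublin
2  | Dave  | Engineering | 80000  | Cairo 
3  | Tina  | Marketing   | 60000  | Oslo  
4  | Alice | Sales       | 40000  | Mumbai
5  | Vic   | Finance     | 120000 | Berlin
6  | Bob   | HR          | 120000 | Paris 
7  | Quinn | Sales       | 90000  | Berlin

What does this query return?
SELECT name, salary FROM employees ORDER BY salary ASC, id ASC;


Sorting by salary ASC, then id ASC for ties

7 rows:
Wendy, 40000
Alice, 40000
Tina, 60000
Dave, 80000
Quinn, 90000
Vic, 120000
Bob, 120000


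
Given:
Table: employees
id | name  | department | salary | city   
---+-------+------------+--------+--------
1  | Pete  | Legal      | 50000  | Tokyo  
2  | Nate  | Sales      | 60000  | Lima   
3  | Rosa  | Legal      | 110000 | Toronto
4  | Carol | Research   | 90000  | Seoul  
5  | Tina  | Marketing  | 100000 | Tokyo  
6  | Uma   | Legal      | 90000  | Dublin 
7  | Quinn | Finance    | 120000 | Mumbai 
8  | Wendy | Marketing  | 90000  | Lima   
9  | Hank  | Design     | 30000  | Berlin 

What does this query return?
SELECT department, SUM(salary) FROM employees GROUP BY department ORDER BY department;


Summing salary within each department:
  Design: 30000 = 30000
  Finance: 120000 = 120000
  Legal: 50000 + 110000 + 90000 = 250000
  Marketing: 100000 + 90000 = 190000
  Research: 90000 = 90000
  Sales: 60000 = 60000


6 groups:
Design, 30000
Finance, 120000
Legal, 250000
Marketing, 190000
Research, 90000
Sales, 60000


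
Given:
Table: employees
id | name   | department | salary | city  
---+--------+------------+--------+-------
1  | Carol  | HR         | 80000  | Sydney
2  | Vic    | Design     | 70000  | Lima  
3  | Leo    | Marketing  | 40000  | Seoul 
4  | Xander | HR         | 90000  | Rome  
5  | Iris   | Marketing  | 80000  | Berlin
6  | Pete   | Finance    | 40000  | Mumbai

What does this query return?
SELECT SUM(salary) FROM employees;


SUM(salary) = 80000 + 70000 + 40000 + 90000 + 80000 + 40000 = 400000

400000


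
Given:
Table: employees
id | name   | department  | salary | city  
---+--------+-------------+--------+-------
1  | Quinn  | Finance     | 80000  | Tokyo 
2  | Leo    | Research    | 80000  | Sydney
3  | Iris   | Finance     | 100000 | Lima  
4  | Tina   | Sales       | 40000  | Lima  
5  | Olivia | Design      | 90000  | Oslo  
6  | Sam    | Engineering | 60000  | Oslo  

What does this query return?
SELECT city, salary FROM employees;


Projecting columns: city, salary

6 rows:
Tokyo, 80000
Sydney, 80000
Lima, 100000
Lima, 40000
Oslo, 90000
Oslo, 60000


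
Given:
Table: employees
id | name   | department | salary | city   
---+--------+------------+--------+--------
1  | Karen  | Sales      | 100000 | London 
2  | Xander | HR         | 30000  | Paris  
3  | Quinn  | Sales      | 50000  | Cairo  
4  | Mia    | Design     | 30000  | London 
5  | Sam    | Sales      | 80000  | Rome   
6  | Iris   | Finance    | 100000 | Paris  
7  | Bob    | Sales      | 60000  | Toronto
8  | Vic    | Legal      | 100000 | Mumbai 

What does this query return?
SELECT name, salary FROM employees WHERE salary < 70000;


Filtering: salary < 70000
Matching: 4 rows

4 rows:
Xander, 30000
Quinn, 50000
Mia, 30000
Bob, 60000


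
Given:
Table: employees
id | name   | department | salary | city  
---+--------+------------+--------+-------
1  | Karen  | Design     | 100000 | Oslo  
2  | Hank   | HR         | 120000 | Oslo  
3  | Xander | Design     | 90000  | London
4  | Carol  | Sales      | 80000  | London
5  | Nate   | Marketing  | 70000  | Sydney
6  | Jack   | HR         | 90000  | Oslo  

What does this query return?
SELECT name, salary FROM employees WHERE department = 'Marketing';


Filtering: department = 'Marketing'
Matching rows: 1

1 rows:
Nate, 70000


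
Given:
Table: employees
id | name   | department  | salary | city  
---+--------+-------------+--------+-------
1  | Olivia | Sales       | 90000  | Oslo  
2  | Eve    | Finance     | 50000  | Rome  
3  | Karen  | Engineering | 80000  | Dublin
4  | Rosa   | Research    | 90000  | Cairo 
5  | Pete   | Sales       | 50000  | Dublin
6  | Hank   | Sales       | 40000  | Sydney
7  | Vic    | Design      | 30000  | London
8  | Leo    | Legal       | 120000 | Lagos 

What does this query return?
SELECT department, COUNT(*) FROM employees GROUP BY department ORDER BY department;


Assigning each row to its department group:
  Olivia -> Sales
  Eve -> Finance
  Karen -> Engineering
  Rosa -> Research
  Pete -> Sales
  Hank -> Sales
  Vic -> Design
  Leo -> Legal


6 groups:
Design, 1
Engineering, 1
Finance, 1
Legal, 1
Research, 1
Sales, 3


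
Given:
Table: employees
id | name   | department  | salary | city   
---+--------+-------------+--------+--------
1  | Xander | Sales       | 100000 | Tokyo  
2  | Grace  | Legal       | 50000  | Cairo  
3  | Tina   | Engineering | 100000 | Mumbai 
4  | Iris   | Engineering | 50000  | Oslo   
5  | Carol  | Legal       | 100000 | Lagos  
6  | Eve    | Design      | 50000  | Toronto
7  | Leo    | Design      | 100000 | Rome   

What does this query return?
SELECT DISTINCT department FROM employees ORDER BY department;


All 'department' values (row order): Sales, Legal, Engineering, Engineering, Legal, Design, Design
Removing duplicates leaves 4 unique value(s).

4 values:
Design
Engineering
Legal
Sales


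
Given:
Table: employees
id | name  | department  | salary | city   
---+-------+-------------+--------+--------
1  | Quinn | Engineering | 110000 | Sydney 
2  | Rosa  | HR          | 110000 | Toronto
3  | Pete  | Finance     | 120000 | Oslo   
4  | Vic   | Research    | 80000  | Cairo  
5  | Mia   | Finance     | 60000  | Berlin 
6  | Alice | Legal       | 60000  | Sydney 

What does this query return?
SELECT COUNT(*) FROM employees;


COUNT(*) counts all rows

6


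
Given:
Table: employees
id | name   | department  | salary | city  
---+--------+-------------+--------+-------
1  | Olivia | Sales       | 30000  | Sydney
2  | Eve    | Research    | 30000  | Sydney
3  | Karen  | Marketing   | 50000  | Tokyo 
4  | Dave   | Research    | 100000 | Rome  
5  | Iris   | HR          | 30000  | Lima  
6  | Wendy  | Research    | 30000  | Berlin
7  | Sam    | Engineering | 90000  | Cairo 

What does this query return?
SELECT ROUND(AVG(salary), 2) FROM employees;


SUM(salary) = 360000
COUNT = 7
ROUND(AVG, 2) = ROUND(360000 / 7, 2) = 51428.57

51428.57


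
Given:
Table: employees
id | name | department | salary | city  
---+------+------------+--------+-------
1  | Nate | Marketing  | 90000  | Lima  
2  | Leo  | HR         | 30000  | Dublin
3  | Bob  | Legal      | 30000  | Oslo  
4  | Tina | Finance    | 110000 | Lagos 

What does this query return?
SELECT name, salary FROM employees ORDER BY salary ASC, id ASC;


Sorting by salary ASC, then id ASC for ties

4 rows:
Leo, 30000
Bob, 30000
Nate, 90000
Tina, 110000
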